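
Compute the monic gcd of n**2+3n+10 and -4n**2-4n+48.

Repeated division with remainder:
  n**2+3n+10 = (-1/4)(-4n**2-4n+48) + (2n+22)
  -4n**2-4n+48 = (-2n+20)(2n+22) + (-392)
  2n+22 = (-(1/196)n-11/196)(-392) + (0)
The last nonzero remainder is the constant -392, so the polynomials are coprime and gcd = 1.

1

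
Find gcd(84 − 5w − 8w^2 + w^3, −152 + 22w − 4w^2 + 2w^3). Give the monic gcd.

Repeated division with remainder:
  w^3 − 8w^2 − 5w + 84 = (1/2)(2w^3 − 4w^2 + 22w − 152) + (−6w^2 − 16w + 160)
  2w^3 − 4w^2 + 22w − 152 = (−(1/3)w + 14/9)(−6w^2 − 16w + 160) + ((902/9)w − 3608/9)
  −6w^2 − 16w + 160 = (−(27/451)w − 180/451)((902/9)w − 3608/9) + (0)
Last nonzero remainder: (902/9)w − 3608/9. Dividing through by 902/9 gives the monic gcd w − 4.

−4 + w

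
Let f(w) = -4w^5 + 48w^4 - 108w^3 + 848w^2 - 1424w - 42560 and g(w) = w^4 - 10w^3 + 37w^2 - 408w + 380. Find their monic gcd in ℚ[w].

w^3 - 9w^2 + 28w - 380

By polynomial division,
  -4w^5 + 48w^4 - 108w^3 + 848w^2 - 1424w - 42560 = (-4w + 8)(w^4 - 10w^3 + 37w^2 - 408w + 380) + (120w^3 - 1080w^2 + 3360w - 45600)
  w^4 - 10w^3 + 37w^2 - 408w + 380 = ((1/120)w - 1/120)(120w^3 - 1080w^2 + 3360w - 45600) + (0)
Last nonzero remainder: 120w^3 - 1080w^2 + 3360w - 45600. Dividing through by 120 gives the monic gcd w^3 - 9w^2 + 28w - 380.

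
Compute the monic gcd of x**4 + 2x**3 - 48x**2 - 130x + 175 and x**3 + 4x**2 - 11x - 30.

Apply the Euclidean algorithm:
  x**4 + 2x**3 - 48x**2 - 130x + 175 = (x - 2)(x**3 + 4x**2 - 11x - 30) + (-29x**2 - 122x + 115)
  x**3 + 4x**2 - 11x - 30 = (-(1/29)x + 6/841)(-29x**2 - 122x + 115) + (-(5184/841)x - 25920/841)
  -29x**2 - 122x + 115 = ((24389/5184)x - 19343/5184)(-(5184/841)x - 25920/841) + (0)
Last nonzero remainder: -(5184/841)x - 25920/841. Dividing through by -5184/841 gives the monic gcd x + 5.

x + 5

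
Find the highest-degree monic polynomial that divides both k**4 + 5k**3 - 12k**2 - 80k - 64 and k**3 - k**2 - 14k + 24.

Apply the Euclidean algorithm:
  k**4 + 5k**3 - 12k**2 - 80k - 64 = (k + 6)(k**3 - k**2 - 14k + 24) + (8k**2 - 20k - 208)
  k**3 - k**2 - 14k + 24 = ((1/8)k + 3/16)(8k**2 - 20k - 208) + ((63/4)k + 63)
  8k**2 - 20k - 208 = ((32/63)k - 208/63)((63/4)k + 63) + (0)
Last nonzero remainder: (63/4)k + 63. Dividing through by 63/4 gives the monic gcd k + 4.

k + 4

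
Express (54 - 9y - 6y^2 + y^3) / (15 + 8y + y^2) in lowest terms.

Repeated division with remainder:
  y^3 - 6y^2 - 9y + 54 = (y - 14)(y^2 + 8y + 15) + (88y + 264)
  y^2 + 8y + 15 = ((1/88)y + 5/88)(88y + 264) + (0)
Last nonzero remainder: 88y + 264. Dividing through by 88 gives the monic gcd y + 3.
Cancel y + 3 from numerator and denominator to get the reduced form.

(18 - 9y + y^2)/(5 + y)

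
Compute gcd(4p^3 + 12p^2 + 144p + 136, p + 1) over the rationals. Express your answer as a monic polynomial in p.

Euclidean algorithm in ℚ[p]:
  4p^3 + 12p^2 + 144p + 136 = (4p^2 + 8p + 136)(p + 1) + (0)
The last nonzero remainder p + 1 is already monic.

p + 1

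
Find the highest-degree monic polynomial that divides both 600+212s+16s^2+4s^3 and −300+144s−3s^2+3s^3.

50+s+s^2

Repeated division with remainder:
  4s^3+16s^2+212s+600 = (4/3)(3s^3−3s^2+144s−300) + (20s^2+20s+1000)
  3s^3−3s^2+144s−300 = ((3/20)s−3/10)(20s^2+20s+1000) + (0)
Last nonzero remainder: 20s^2+20s+1000. Dividing through by 20 gives the monic gcd s^2+s+50.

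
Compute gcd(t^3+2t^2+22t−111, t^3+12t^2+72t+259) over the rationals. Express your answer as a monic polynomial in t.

Repeated division with remainder:
  t^3+2t^2+22t−111 = (t^3+12t^2+72t+259) + (−10t^2−50t−370)
  t^3+12t^2+72t+259 = (−(1/10)t−7/10)(−10t^2−50t−370) + (0)
Last nonzero remainder: −10t^2−50t−370. Dividing through by −10 gives the monic gcd t^2+5t+37.

t^2+5t+37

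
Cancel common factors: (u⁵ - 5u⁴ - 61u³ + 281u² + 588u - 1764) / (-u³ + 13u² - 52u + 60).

Euclidean algorithm in ℚ[u]:
  u⁵ - 5u⁴ - 61u³ + 281u² + 588u - 1764 = (-u² - 8u + 9)(-u³ + 13u² - 52u + 60) + (-192u² + 1536u - 2304)
  -u³ + 13u² - 52u + 60 = ((1/192)u - 5/192)(-192u² + 1536u - 2304) + (0)
Last nonzero remainder: -192u² + 1536u - 2304. Dividing through by -192 gives the monic gcd u² - 8u + 12.
Cancel u² - 8u + 12 from numerator and denominator to get the reduced form.

(-u³ - 3u² + 49u + 147)/(u - 5)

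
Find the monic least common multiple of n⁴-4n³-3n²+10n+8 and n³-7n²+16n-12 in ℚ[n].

Euclidean algorithm in ℚ[n]:
  n⁴-4n³-3n²+10n+8 = (n+3)(n³-7n²+16n-12) + (2n²-26n+44)
  n³-7n²+16n-12 = ((1/2)n+3)(2n²-26n+44) + (72n-144)
  2n²-26n+44 = ((1/36)n-11/36)(72n-144) + (0)
Last nonzero remainder: 72n-144. Dividing through by 72 gives the monic gcd n-2.
Then lcm(f, g) = f·g / gcd(f, g); expanding and making the result monic gives the answer.

n⁶-9n⁵+23n⁴+n³-60n²+20n+48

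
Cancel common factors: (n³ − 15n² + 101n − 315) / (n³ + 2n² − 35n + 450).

(n − 7)/(n + 10)

By polynomial division,
  n³ − 15n² + 101n − 315 = (n³ + 2n² − 35n + 450) + (−17n² + 136n − 765)
  n³ + 2n² − 35n + 450 = (−(1/17)n − 10/17)(−17n² + 136n − 765) + (0)
Last nonzero remainder: −17n² + 136n − 765. Dividing through by −17 gives the monic gcd n² − 8n + 45.
Cancel n² − 8n + 45 from numerator and denominator to get the reduced form.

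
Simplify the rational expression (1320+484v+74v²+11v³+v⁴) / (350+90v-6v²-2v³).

By polynomial division,
  v⁴+11v³+74v²+484v+1320 = (-(1/2)v-4)(-2v³-6v²+90v+350) + (95v²+1019v+2720)
  -2v³-6v²+90v+350 = (-(2/95)v+1468/9025)(95v²+1019v+2720) + (-(166842/9025)v-166842/1805)
  95v²+1019v+2720 = (-(857375/166842)v-2454800/83421)(-(166842/9025)v-166842/1805) + (0)
Last nonzero remainder: -(166842/9025)v-166842/1805. Dividing through by -166842/9025 gives the monic gcd v+5.
Cancel v+5 from numerator and denominator to get the reduced form.

(-264-44v-6v²-v³)/(-70-4v+2v²)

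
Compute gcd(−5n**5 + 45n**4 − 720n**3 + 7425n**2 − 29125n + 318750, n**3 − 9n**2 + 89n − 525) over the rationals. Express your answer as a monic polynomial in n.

n**2 − 2n + 75

Euclidean algorithm in ℚ[n]:
  −5n**5 + 45n**4 − 720n**3 + 7425n**2 − 29125n + 318750 = (−5n**2 − 275)(n**3 − 9n**2 + 89n − 525) + (2325n**2 − 4650n + 174375)
  n**3 − 9n**2 + 89n − 525 = ((1/2325)n − 7/2325)(2325n**2 − 4650n + 174375) + (0)
Last nonzero remainder: 2325n**2 − 4650n + 174375. Dividing through by 2325 gives the monic gcd n**2 − 2n + 75.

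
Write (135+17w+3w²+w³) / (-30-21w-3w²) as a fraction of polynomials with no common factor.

Repeated division with remainder:
  w³+3w²+17w+135 = (-(1/3)w+4/3)(-3w²-21w-30) + (35w+175)
  -3w²-21w-30 = (-(3/35)w-6/35)(35w+175) + (0)
Last nonzero remainder: 35w+175. Dividing through by 35 gives the monic gcd w+5.
Cancel w+5 from numerator and denominator to get the reduced form.

(-27+2w-w²)/(6+3w)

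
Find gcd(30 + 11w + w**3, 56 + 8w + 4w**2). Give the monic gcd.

1

Euclidean algorithm in ℚ[w]:
  w**3 + 11w + 30 = ((1/4)w - 1/2)(4w**2 + 8w + 56) + (w + 58)
  4w**2 + 8w + 56 = (4w - 224)(w + 58) + (13048)
  w + 58 = ((1/13048)w + 29/6524)(13048) + (0)
The last nonzero remainder is the constant 13048, so the polynomials are coprime and gcd = 1.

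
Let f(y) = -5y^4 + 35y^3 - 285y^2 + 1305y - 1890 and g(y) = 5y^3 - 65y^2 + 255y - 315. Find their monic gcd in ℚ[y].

By polynomial division,
  -5y^4 + 35y^3 - 285y^2 + 1305y - 1890 = (-y - 6)(5y^3 - 65y^2 + 255y - 315) + (-420y^2 + 2520y - 3780)
  5y^3 - 65y^2 + 255y - 315 = (-(1/84)y + 1/12)(-420y^2 + 2520y - 3780) + (0)
Last nonzero remainder: -420y^2 + 2520y - 3780. Dividing through by -420 gives the monic gcd y^2 - 6y + 9.

y^2 - 6y + 9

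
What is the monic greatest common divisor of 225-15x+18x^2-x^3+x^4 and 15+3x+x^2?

15+3x+x^2

By polynomial division,
  x^4-x^3+18x^2-15x+225 = (x^2-4x+15)(x^2+3x+15) + (0)
The last nonzero remainder x^2+3x+15 is already monic.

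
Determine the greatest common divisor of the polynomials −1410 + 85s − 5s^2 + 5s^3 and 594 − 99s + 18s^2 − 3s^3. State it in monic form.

−6 + s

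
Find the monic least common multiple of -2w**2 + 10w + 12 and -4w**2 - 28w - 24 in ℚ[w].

By polynomial division,
  -2w**2 + 10w + 12 = (1/2)(-4w**2 - 28w - 24) + (24w + 24)
  -4w**2 - 28w - 24 = (-(1/6)w - 1)(24w + 24) + (0)
Last nonzero remainder: 24w + 24. Dividing through by 24 gives the monic gcd w + 1.
Then lcm(f, g) = f·g / gcd(f, g); expanding and making the result monic gives the answer.

w**3 + w**2 - 36w - 36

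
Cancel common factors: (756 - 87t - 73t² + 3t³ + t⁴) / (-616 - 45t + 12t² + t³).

Repeated division with remainder:
  t⁴ + 3t³ - 73t² - 87t + 756 = (t - 9)(t³ + 12t² - 45t - 616) + (80t² + 124t - 4788)
  t³ + 12t² - 45t - 616 = ((1/80)t + 209/1600)(80t² + 124t - 4788) + (-(539/400)t + 3773/400)
  80t² + 124t - 4788 = (-(32000/539)t - 273600/539)(-(539/400)t + 3773/400) + (0)
Last nonzero remainder: -(539/400)t + 3773/400. Dividing through by -539/400 gives the monic gcd t - 7.
Cancel t - 7 from numerator and denominator to get the reduced form.

(-108 - 3t + 10t² + t³)/(88 + 19t + t²)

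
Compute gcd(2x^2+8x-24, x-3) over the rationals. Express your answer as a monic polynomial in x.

1

By polynomial division,
  2x^2+8x-24 = (2x+14)(x-3) + (18)
  x-3 = ((1/18)x-1/6)(18) + (0)
The last nonzero remainder is the constant 18, so the polynomials are coprime and gcd = 1.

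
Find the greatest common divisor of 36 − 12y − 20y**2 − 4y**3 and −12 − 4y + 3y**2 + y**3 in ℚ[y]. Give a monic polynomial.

By polynomial division,
  −4y**3 − 20y**2 − 12y + 36 = (−4)(y**3 + 3y**2 − 4y − 12) + (−8y**2 − 28y − 12)
  y**3 + 3y**2 − 4y − 12 = (−(1/8)y + 1/16)(−8y**2 − 28y − 12) + (−(15/4)y − 45/4)
  −8y**2 − 28y − 12 = ((32/15)y + 16/15)(−(15/4)y − 45/4) + (0)
Last nonzero remainder: −(15/4)y − 45/4. Dividing through by −15/4 gives the monic gcd y + 3.

3 + y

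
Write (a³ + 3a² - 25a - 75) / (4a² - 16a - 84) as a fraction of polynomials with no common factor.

By polynomial division,
  a³ + 3a² - 25a - 75 = ((1/4)a + 7/4)(4a² - 16a - 84) + (24a + 72)
  4a² - 16a - 84 = ((1/6)a - 7/6)(24a + 72) + (0)
Last nonzero remainder: 24a + 72. Dividing through by 24 gives the monic gcd a + 3.
Cancel a + 3 from numerator and denominator to get the reduced form.

(a² - 25)/(4a - 28)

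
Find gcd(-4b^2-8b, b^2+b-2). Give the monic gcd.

b+2

Apply the Euclidean algorithm:
  -4b^2-8b = (-4)(b^2+b-2) + (-4b-8)
  b^2+b-2 = (-(1/4)b+1/4)(-4b-8) + (0)
Last nonzero remainder: -4b-8. Dividing through by -4 gives the monic gcd b+2.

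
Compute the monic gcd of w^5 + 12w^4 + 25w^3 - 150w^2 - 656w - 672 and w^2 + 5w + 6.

By polynomial division,
  w^5 + 12w^4 + 25w^3 - 150w^2 - 656w - 672 = (w^3 + 7w^2 - 16w - 112)(w^2 + 5w + 6) + (0)
The last nonzero remainder w^2 + 5w + 6 is already monic.

w^2 + 5w + 6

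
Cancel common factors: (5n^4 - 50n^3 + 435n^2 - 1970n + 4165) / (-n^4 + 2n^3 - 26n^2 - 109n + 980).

Apply the Euclidean algorithm:
  5n^4 - 50n^3 + 435n^2 - 1970n + 4165 = (-5)(-n^4 + 2n^3 - 26n^2 - 109n + 980) + (-40n^3 + 305n^2 - 2515n + 9065)
  -n^4 + 2n^3 - 26n^2 - 109n + 980 = ((1/40)n + 9/64)(-40n^3 + 305n^2 - 2515n + 9065) + (-(385/64)n^2 + (1155/64)n - 18865/64)
  -40n^3 + 305n^2 - 2515n + 9065 = ((512/77)n - 2368/77)(-(385/64)n^2 + (1155/64)n - 18865/64) + (0)
Last nonzero remainder: -(385/64)n^2 + (1155/64)n - 18865/64. Dividing through by -385/64 gives the monic gcd n^2 - 3n + 49.
Cancel n^2 - 3n + 49 from numerator and denominator to get the reduced form.

(-5n^2 + 35n - 85)/(n^2 + n - 20)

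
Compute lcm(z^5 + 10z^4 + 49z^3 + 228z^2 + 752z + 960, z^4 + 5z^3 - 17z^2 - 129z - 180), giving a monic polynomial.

Repeated division with remainder:
  z^5 + 10z^4 + 49z^3 + 228z^2 + 752z + 960 = (z + 5)(z^4 + 5z^3 - 17z^2 - 129z - 180) + (41z^3 + 442z^2 + 1577z + 1860)
  z^4 + 5z^3 - 17z^2 - 129z - 180 = ((1/41)z - 237/1681)(41z^3 + 442z^2 + 1577z + 1860) + ((11520/1681)z^2 + (80640/1681)z + 138240/1681)
  41z^3 + 442z^2 + 1577z + 1860 = ((68921/11520)z + 52111/2304)((11520/1681)z^2 + (80640/1681)z + 138240/1681) + (0)
Last nonzero remainder: (11520/1681)z^2 + (80640/1681)z + 138240/1681. Dividing through by 11520/1681 gives the monic gcd z^2 + 7z + 12.
Then lcm(f, g) = f·g / gcd(f, g); expanding and making the result monic gives the answer.

z^7 + 8z^6 + 14z^5 - 20z^4 - 439z^3 - 3964z^2 - 13200z - 14400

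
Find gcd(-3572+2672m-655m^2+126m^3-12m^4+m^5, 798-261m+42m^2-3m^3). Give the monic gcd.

Repeated division with remainder:
  m^5-12m^4+126m^3-655m^2+2672m-3572 = (-(1/3)m^2-(2/3)m-67/3)(-3m^3+42m^2-261m+798) + (375m^2-2625m+14250)
  -3m^3+42m^2-261m+798 = (-(1/125)m+7/125)(375m^2-2625m+14250) + (0)
Last nonzero remainder: 375m^2-2625m+14250. Dividing through by 375 gives the monic gcd m^2-7m+38.

38-7m+m^2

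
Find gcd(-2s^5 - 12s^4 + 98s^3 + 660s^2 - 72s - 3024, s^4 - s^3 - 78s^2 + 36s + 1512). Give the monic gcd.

Apply the Euclidean algorithm:
  -2s^5 - 12s^4 + 98s^3 + 660s^2 - 72s - 3024 = (-2s - 14)(s^4 - s^3 - 78s^2 + 36s + 1512) + (-72s^3 - 360s^2 + 3456s + 18144)
  s^4 - s^3 - 78s^2 + 36s + 1512 = (-(1/72)s + 1/12)(-72s^3 - 360s^2 + 3456s + 18144) + (0)
Last nonzero remainder: -72s^3 - 360s^2 + 3456s + 18144. Dividing through by -72 gives the monic gcd s^3 + 5s^2 - 48s - 252.

s^3 + 5s^2 - 48s - 252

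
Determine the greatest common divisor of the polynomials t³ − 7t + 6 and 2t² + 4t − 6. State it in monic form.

Apply the Euclidean algorithm:
  t³ − 7t + 6 = ((1/2)t − 1)(2t² + 4t − 6) + (0)
Last nonzero remainder: 2t² + 4t − 6. Dividing through by 2 gives the monic gcd t² + 2t − 3.

t² + 2t − 3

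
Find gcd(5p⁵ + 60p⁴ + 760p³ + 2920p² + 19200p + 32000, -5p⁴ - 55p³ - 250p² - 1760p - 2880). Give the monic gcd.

p³ + 2p² + 32p + 64

Apply the Euclidean algorithm:
  5p⁵ + 60p⁴ + 760p³ + 2920p² + 19200p + 32000 = (-p - 1)(-5p⁴ - 55p³ - 250p² - 1760p - 2880) + (455p³ + 910p² + 14560p + 29120)
  -5p⁴ - 55p³ - 250p² - 1760p - 2880 = (-(1/91)p - 9/91)(455p³ + 910p² + 14560p + 29120) + (0)
Last nonzero remainder: 455p³ + 910p² + 14560p + 29120. Dividing through by 455 gives the monic gcd p³ + 2p² + 32p + 64.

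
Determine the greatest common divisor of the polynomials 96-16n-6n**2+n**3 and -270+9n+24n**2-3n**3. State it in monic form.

-6+n

By polynomial division,
  n**3-6n**2-16n+96 = (-1/3)(-3n**3+24n**2+9n-270) + (2n**2-13n+6)
  -3n**3+24n**2+9n-270 = (-(3/2)n+9/4)(2n**2-13n+6) + ((189/4)n-567/2)
  2n**2-13n+6 = ((8/189)n-4/189)((189/4)n-567/2) + (0)
Last nonzero remainder: (189/4)n-567/2. Dividing through by 189/4 gives the monic gcd n-6.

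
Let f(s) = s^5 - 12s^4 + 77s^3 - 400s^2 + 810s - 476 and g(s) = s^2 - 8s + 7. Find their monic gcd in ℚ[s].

s^2 - 8s + 7

By polynomial division,
  s^5 - 12s^4 + 77s^3 - 400s^2 + 810s - 476 = (s^3 - 4s^2 + 38s - 68)(s^2 - 8s + 7) + (0)
The last nonzero remainder s^2 - 8s + 7 is already monic.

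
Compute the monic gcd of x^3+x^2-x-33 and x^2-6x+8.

1

Apply the Euclidean algorithm:
  x^3+x^2-x-33 = (x+7)(x^2-6x+8) + (33x-89)
  x^2-6x+8 = ((1/33)x-109/1089)(33x-89) + (-989/1089)
  33x-89 = (-(35937/989)x+96921/989)(-989/1089) + (0)
The last nonzero remainder is the constant -989/1089, so the polynomials are coprime and gcd = 1.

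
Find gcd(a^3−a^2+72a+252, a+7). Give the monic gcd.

Euclidean algorithm in ℚ[a]:
  a^3−a^2+72a+252 = (a^2−8a+128)(a+7) + (−644)
  a+7 = (−(1/644)a−1/92)(−644) + (0)
The last nonzero remainder is the constant −644, so the polynomials are coprime and gcd = 1.

1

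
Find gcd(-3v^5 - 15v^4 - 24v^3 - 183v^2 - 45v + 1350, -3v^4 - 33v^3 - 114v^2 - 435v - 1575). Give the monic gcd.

By polynomial division,
  -3v^5 - 15v^4 - 24v^3 - 183v^2 - 45v + 1350 = (v - 6)(-3v^4 - 33v^3 - 114v^2 - 435v - 1575) + (-108v^3 - 432v^2 - 1080v - 8100)
  -3v^4 - 33v^3 - 114v^2 - 435v - 1575 = ((1/36)v + 7/36)(-108v^3 - 432v^2 - 1080v - 8100) + (0)
Last nonzero remainder: -108v^3 - 432v^2 - 1080v - 8100. Dividing through by -108 gives the monic gcd v^3 + 4v^2 + 10v + 75.

v^3 + 4v^2 + 10v + 75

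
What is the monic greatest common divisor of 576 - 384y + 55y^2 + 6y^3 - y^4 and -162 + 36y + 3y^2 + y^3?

-3 + y

By polynomial division,
  -y^4 + 6y^3 + 55y^2 - 384y + 576 = (-y + 9)(y^3 + 3y^2 + 36y - 162) + (64y^2 - 870y + 2034)
  y^3 + 3y^2 + 36y - 162 = ((1/64)y + 531/2048)(64y^2 - 870y + 2034) + ((235305/1024)y - 705915/1024)
  64y^2 - 870y + 2034 = ((65536/235305)y - 231424/78435)((235305/1024)y - 705915/1024) + (0)
Last nonzero remainder: (235305/1024)y - 705915/1024. Dividing through by 235305/1024 gives the monic gcd y - 3.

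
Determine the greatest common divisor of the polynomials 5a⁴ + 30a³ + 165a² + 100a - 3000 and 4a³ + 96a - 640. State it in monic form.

a² + 4a + 40

Euclidean algorithm in ℚ[a]:
  5a⁴ + 30a³ + 165a² + 100a - 3000 = ((5/4)a + 15/2)(4a³ + 96a - 640) + (45a² + 180a + 1800)
  4a³ + 96a - 640 = ((4/45)a - 16/45)(45a² + 180a + 1800) + (0)
Last nonzero remainder: 45a² + 180a + 1800. Dividing through by 45 gives the monic gcd a² + 4a + 40.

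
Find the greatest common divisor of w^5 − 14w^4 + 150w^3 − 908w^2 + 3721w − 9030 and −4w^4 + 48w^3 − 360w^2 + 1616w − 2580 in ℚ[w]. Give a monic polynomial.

Repeated division with remainder:
  w^5 − 14w^4 + 150w^3 − 908w^2 + 3721w − 9030 = (−(1/4)w + 1/2)(−4w^4 + 48w^3 − 360w^2 + 1616w − 2580) + (36w^3 − 324w^2 + 2268w − 7740)
  −4w^4 + 48w^3 − 360w^2 + 1616w − 2580 = (−(1/9)w + 1/3)(36w^3 − 324w^2 + 2268w − 7740) + (0)
Last nonzero remainder: 36w^3 − 324w^2 + 2268w − 7740. Dividing through by 36 gives the monic gcd w^3 − 9w^2 + 63w − 215.

w^3 − 9w^2 + 63w − 215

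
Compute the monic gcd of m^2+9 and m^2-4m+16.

1

Euclidean algorithm in ℚ[m]:
  m^2+9 = (m^2-4m+16) + (4m-7)
  m^2-4m+16 = ((1/4)m-9/16)(4m-7) + (193/16)
  4m-7 = ((64/193)m-112/193)(193/16) + (0)
The last nonzero remainder is the constant 193/16, so the polynomials are coprime and gcd = 1.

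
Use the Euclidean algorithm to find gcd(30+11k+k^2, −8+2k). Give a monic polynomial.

1

Repeated division with remainder:
  k^2+11k+30 = ((1/2)k+15/2)(2k−8) + (90)
  2k−8 = ((1/45)k−4/45)(90) + (0)
The last nonzero remainder is the constant 90, so the polynomials are coprime and gcd = 1.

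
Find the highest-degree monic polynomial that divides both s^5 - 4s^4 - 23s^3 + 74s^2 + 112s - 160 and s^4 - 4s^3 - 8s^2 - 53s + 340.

s^2 - 9s + 20

Euclidean algorithm in ℚ[s]:
  s^5 - 4s^4 - 23s^3 + 74s^2 + 112s - 160 = (s)(s^4 - 4s^3 - 8s^2 - 53s + 340) + (-15s^3 + 127s^2 - 228s - 160)
  s^4 - 4s^3 - 8s^2 - 53s + 340 = (-(1/15)s - 67/225)(-15s^3 + 127s^2 - 228s - 160) + ((3289/225)s^2 - (3289/25)s + 13156/45)
  -15s^3 + 127s^2 - 228s - 160 = (-(3375/3289)s - 1800/3289)((3289/225)s^2 - (3289/25)s + 13156/45) + (0)
Last nonzero remainder: (3289/225)s^2 - (3289/25)s + 13156/45. Dividing through by 3289/225 gives the monic gcd s^2 - 9s + 20.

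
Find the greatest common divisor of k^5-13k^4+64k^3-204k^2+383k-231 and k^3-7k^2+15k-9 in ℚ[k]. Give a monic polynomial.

k^2-4k+3

Euclidean algorithm in ℚ[k]:
  k^5-13k^4+64k^3-204k^2+383k-231 = (k^2-6k+7)(k^3-7k^2+15k-9) + (-56k^2+224k-168)
  k^3-7k^2+15k-9 = (-(1/56)k+3/56)(-56k^2+224k-168) + (0)
Last nonzero remainder: -56k^2+224k-168. Dividing through by -56 gives the monic gcd k^2-4k+3.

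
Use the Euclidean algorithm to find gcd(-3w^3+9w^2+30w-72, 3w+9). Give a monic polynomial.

Repeated division with remainder:
  -3w^3+9w^2+30w-72 = (-w^2+6w-8)(3w+9) + (0)
Last nonzero remainder: 3w+9. Dividing through by 3 gives the monic gcd w+3.

w+3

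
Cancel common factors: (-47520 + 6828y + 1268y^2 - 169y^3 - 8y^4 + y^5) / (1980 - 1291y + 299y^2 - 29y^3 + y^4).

(-480 - 28y + 12y^2 + y^3)/(20 - 9y + y^2)

Euclidean algorithm in ℚ[y]:
  y^5 - 8y^4 - 169y^3 + 1268y^2 + 6828y - 47520 = (y + 21)(y^4 - 29y^3 + 299y^2 - 1291y + 1980) + (141y^3 - 3720y^2 + 31959y - 89100)
  y^4 - 29y^3 + 299y^2 - 1291y + 1980 = ((1/141)y - 41/2209)(141y^3 - 3720y^2 + 31959y - 89100) + ((7280/2209)y^2 - (145600/2209)y + 720720/2209)
  141y^3 - 3720y^2 + 31959y - 89100 = ((311469/7280)y - 99405/364)((7280/2209)y^2 - (145600/2209)y + 720720/2209) + (0)
Last nonzero remainder: (7280/2209)y^2 - (145600/2209)y + 720720/2209. Dividing through by 7280/2209 gives the monic gcd y^2 - 20y + 99.
Cancel y^2 - 20y + 99 from numerator and denominator to get the reduced form.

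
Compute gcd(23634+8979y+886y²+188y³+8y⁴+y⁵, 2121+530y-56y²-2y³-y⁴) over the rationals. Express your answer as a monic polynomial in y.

By polynomial division,
  y⁵+8y⁴+188y³+886y²+8979y+23634 = (-y-6)(-y⁴-2y³-56y²+530y+2121) + (120y³+1080y²+14280y+36360)
  -y⁴-2y³-56y²+530y+2121 = (-(1/120)y+7/120)(120y³+1080y²+14280y+36360) + (0)
Last nonzero remainder: 120y³+1080y²+14280y+36360. Dividing through by 120 gives the monic gcd y³+9y²+119y+303.

303+119y+9y²+y³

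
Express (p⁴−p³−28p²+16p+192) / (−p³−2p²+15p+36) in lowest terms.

Euclidean algorithm in ℚ[p]:
  p⁴−p³−28p²+16p+192 = (−p+3)(−p³−2p²+15p+36) + (−7p²+7p+84)
  −p³−2p²+15p+36 = ((1/7)p+3/7)(−7p²+7p+84) + (0)
Last nonzero remainder: −7p²+7p+84. Dividing through by −7 gives the monic gcd p²−p−12.
Cancel p²−p−12 from numerator and denominator to get the reduced form.

(−p²+16)/(p+3)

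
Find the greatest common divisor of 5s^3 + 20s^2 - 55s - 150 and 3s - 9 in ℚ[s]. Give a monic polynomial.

Euclidean algorithm in ℚ[s]:
  5s^3 + 20s^2 - 55s - 150 = ((5/3)s^2 + (35/3)s + 50/3)(3s - 9) + (0)
Last nonzero remainder: 3s - 9. Dividing through by 3 gives the monic gcd s - 3.

s - 3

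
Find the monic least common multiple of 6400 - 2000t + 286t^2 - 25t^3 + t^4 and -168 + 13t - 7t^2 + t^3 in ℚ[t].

134400 - 35600t + 10406t^2 - 2239t^3 + 282t^4 - 24t^5 + t^6

By polynomial division,
  t^4 - 25t^3 + 286t^2 - 2000t + 6400 = (t - 18)(t^3 - 7t^2 + 13t - 168) + (147t^2 - 1598t + 3376)
  t^3 - 7t^2 + 13t - 168 = ((1/147)t + 569/21609)(147t^2 - 1598t + 3376) + ((693907/21609)t - 5551256/21609)
  147t^2 - 1598t + 3376 = ((3176523/693907)t - 9118998/693907)((693907/21609)t - 5551256/21609) + (0)
Last nonzero remainder: (693907/21609)t - 5551256/21609. Dividing through by 693907/21609 gives the monic gcd t - 8.
Then lcm(f, g) = f·g / gcd(f, g); expanding and making the result monic gives the answer.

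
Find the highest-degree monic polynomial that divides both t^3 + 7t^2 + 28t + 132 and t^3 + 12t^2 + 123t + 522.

t + 6

Repeated division with remainder:
  t^3 + 7t^2 + 28t + 132 = (t^3 + 12t^2 + 123t + 522) + (-5t^2 - 95t - 390)
  t^3 + 12t^2 + 123t + 522 = (-(1/5)t + 7/5)(-5t^2 - 95t - 390) + (178t + 1068)
  -5t^2 - 95t - 390 = (-(5/178)t - 65/178)(178t + 1068) + (0)
Last nonzero remainder: 178t + 1068. Dividing through by 178 gives the monic gcd t + 6.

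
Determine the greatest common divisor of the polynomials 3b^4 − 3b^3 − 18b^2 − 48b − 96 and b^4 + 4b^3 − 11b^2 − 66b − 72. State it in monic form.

b^2 − 2b − 8

Apply the Euclidean algorithm:
  3b^4 − 3b^3 − 18b^2 − 48b − 96 = (3)(b^4 + 4b^3 − 11b^2 − 66b − 72) + (−15b^3 + 15b^2 + 150b + 120)
  b^4 + 4b^3 − 11b^2 − 66b − 72 = (−(1/15)b − 1/3)(−15b^3 + 15b^2 + 150b + 120) + (4b^2 − 8b − 32)
  −15b^3 + 15b^2 + 150b + 120 = (−(15/4)b − 15/4)(4b^2 − 8b − 32) + (0)
Last nonzero remainder: 4b^2 − 8b − 32. Dividing through by 4 gives the monic gcd b^2 − 2b − 8.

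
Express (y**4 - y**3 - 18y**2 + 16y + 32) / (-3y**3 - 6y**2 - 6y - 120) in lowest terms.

(-y**3 + 5y**2 - 2y - 8)/(3y**2 - 6y + 30)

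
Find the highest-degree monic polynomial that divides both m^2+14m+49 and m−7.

1

Apply the Euclidean algorithm:
  m^2+14m+49 = (m+21)(m−7) + (196)
  m−7 = ((1/196)m−1/28)(196) + (0)
The last nonzero remainder is the constant 196, so the polynomials are coprime and gcd = 1.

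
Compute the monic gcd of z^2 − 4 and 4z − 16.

1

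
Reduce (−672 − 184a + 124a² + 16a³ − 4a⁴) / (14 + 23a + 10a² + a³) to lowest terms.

(−336 + 76a + 24a² − 4a³)/(7 + 8a + a²)

Apply the Euclidean algorithm:
  −4a⁴ + 16a³ + 124a² − 184a − 672 = (−4a + 56)(a³ + 10a² + 23a + 14) + (−344a² − 1416a − 1456)
  a³ + 10a² + 23a + 14 = (−(1/344)a − 253/14792)(−344a² − 1416a − 1456) + (−(10080/1849)a − 20160/1849)
  −344a² − 1416a − 1456 = ((79507/1260)a + 24037/180)(−(10080/1849)a − 20160/1849) + (0)
Last nonzero remainder: −(10080/1849)a − 20160/1849. Dividing through by −10080/1849 gives the monic gcd a + 2.
Cancel a + 2 from numerator and denominator to get the reduced form.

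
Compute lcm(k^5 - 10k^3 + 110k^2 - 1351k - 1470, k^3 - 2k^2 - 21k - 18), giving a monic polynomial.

k^6 + 3k^5 - 10k^4 + 80k^3 - 1021k^2 - 5523k - 4410

By polynomial division,
  k^5 - 10k^3 + 110k^2 - 1351k - 1470 = (k^2 + 2k + 15)(k^3 - 2k^2 - 21k - 18) + (200k^2 - 1000k - 1200)
  k^3 - 2k^2 - 21k - 18 = ((1/200)k + 3/200)(200k^2 - 1000k - 1200) + (0)
Last nonzero remainder: 200k^2 - 1000k - 1200. Dividing through by 200 gives the monic gcd k^2 - 5k - 6.
Then lcm(f, g) = f·g / gcd(f, g); expanding and making the result monic gives the answer.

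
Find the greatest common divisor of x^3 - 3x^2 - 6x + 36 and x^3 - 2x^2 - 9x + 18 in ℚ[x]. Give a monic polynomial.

x + 3

Repeated division with remainder:
  x^3 - 3x^2 - 6x + 36 = (x^3 - 2x^2 - 9x + 18) + (-x^2 + 3x + 18)
  x^3 - 2x^2 - 9x + 18 = (-x - 1)(-x^2 + 3x + 18) + (12x + 36)
  -x^2 + 3x + 18 = (-(1/12)x + 1/2)(12x + 36) + (0)
Last nonzero remainder: 12x + 36. Dividing through by 12 gives the monic gcd x + 3.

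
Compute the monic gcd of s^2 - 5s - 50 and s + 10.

Repeated division with remainder:
  s^2 - 5s - 50 = (s - 15)(s + 10) + (100)
  s + 10 = ((1/100)s + 1/10)(100) + (0)
The last nonzero remainder is the constant 100, so the polynomials are coprime and gcd = 1.

1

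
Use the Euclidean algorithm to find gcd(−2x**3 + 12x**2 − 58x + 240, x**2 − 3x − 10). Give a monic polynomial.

By polynomial division,
  −2x**3 + 12x**2 − 58x + 240 = (−2x + 6)(x**2 − 3x − 10) + (−60x + 300)
  x**2 − 3x − 10 = (−(1/60)x − 1/30)(−60x + 300) + (0)
Last nonzero remainder: −60x + 300. Dividing through by −60 gives the monic gcd x − 5.

x − 5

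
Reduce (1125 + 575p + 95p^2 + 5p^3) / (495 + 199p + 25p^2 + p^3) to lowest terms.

(25 + 5p)/(11 + p)

Repeated division with remainder:
  5p^3 + 95p^2 + 575p + 1125 = (5)(p^3 + 25p^2 + 199p + 495) + (−30p^2 − 420p − 1350)
  p^3 + 25p^2 + 199p + 495 = (−(1/30)p − 11/30)(−30p^2 − 420p − 1350) + (0)
Last nonzero remainder: −30p^2 − 420p − 1350. Dividing through by −30 gives the monic gcd p^2 + 14p + 45.
Cancel p^2 + 14p + 45 from numerator and denominator to get the reduced form.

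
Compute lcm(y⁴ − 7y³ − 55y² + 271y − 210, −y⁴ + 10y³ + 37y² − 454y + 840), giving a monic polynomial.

y⁵ − 11y⁴ − 27y³ + 491y² − 1294y + 840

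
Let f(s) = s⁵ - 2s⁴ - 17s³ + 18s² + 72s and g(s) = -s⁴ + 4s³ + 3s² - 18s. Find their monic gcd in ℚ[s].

Apply the Euclidean algorithm:
  s⁵ - 2s⁴ - 17s³ + 18s² + 72s = (-s - 2)(-s⁴ + 4s³ + 3s² - 18s) + (-6s³ + 6s² + 36s)
  -s⁴ + 4s³ + 3s² - 18s = ((1/6)s - 1/2)(-6s³ + 6s² + 36s) + (0)
Last nonzero remainder: -6s³ + 6s² + 36s. Dividing through by -6 gives the monic gcd s³ - s² - 6s.

s³ - s² - 6s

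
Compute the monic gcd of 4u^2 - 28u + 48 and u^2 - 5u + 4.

u - 4

Apply the Euclidean algorithm:
  4u^2 - 28u + 48 = (4)(u^2 - 5u + 4) + (-8u + 32)
  u^2 - 5u + 4 = (-(1/8)u + 1/8)(-8u + 32) + (0)
Last nonzero remainder: -8u + 32. Dividing through by -8 gives the monic gcd u - 4.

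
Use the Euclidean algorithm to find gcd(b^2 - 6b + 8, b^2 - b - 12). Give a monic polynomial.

b - 4

Repeated division with remainder:
  b^2 - 6b + 8 = (b^2 - b - 12) + (-5b + 20)
  b^2 - b - 12 = (-(1/5)b - 3/5)(-5b + 20) + (0)
Last nonzero remainder: -5b + 20. Dividing through by -5 gives the monic gcd b - 4.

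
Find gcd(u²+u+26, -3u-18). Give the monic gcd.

Euclidean algorithm in ℚ[u]:
  u²+u+26 = (-(1/3)u+5/3)(-3u-18) + (56)
  -3u-18 = (-(3/56)u-9/28)(56) + (0)
The last nonzero remainder is the constant 56, so the polynomials are coprime and gcd = 1.

1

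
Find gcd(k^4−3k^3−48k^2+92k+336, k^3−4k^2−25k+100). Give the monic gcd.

k−4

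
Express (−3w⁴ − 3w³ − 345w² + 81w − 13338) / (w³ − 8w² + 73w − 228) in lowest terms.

Apply the Euclidean algorithm:
  −3w⁴ − 3w³ − 345w² + 81w − 13338 = (−3w − 27)(w³ − 8w² + 73w − 228) + (−342w² + 1368w − 19494)
  w³ − 8w² + 73w − 228 = (−(1/342)w + 2/171)(−342w² + 1368w − 19494) + (0)
Last nonzero remainder: −342w² + 1368w − 19494. Dividing through by −342 gives the monic gcd w² − 4w + 57.
Cancel w² − 4w + 57 from numerator and denominator to get the reduced form.

(−3w² − 15w − 234)/(w − 4)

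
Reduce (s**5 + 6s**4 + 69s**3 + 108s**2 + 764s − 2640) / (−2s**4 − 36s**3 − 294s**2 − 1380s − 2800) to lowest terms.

Repeated division with remainder:
  s**5 + 6s**4 + 69s**3 + 108s**2 + 764s − 2640 = (−(1/2)s + 6)(−2s**4 − 36s**3 − 294s**2 − 1380s − 2800) + (138s**3 + 1182s**2 + 7644s + 14160)
  −2s**4 − 36s**3 − 294s**2 − 1380s − 2800 = (−(1/69)s − 217/1587)(138s**3 + 1182s**2 + 7644s + 14160) + (−(11424/529)s**2 − (68544/529)s − 456960/529)
  138s**3 + 1182s**2 + 7644s + 14160 = (−(12167/1904)s − 31211/1904)(−(11424/529)s**2 − (68544/529)s − 456960/529) + (0)
Last nonzero remainder: −(11424/529)s**2 − (68544/529)s − 456960/529. Dividing through by −11424/529 gives the monic gcd s**2 + 6s + 40.
Cancel s**2 + 6s + 40 from numerator and denominator to get the reduced form.

(−s**3 − 29s + 66)/(2s**2 + 24s + 70)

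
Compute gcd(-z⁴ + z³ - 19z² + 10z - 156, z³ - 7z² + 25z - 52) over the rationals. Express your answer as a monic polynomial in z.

z² - 3z + 13

Euclidean algorithm in ℚ[z]:
  -z⁴ + z³ - 19z² + 10z - 156 = (-z - 6)(z³ - 7z² + 25z - 52) + (-36z² + 108z - 468)
  z³ - 7z² + 25z - 52 = (-(1/36)z + 1/9)(-36z² + 108z - 468) + (0)
Last nonzero remainder: -36z² + 108z - 468. Dividing through by -36 gives the monic gcd z² - 3z + 13.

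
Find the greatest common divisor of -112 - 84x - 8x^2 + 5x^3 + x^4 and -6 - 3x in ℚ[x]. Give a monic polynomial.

2 + x

Euclidean algorithm in ℚ[x]:
  x^4 + 5x^3 - 8x^2 - 84x - 112 = (-(1/3)x^3 - x^2 + (14/3)x + 56/3)(-3x - 6) + (0)
Last nonzero remainder: -3x - 6. Dividing through by -3 gives the monic gcd x + 2.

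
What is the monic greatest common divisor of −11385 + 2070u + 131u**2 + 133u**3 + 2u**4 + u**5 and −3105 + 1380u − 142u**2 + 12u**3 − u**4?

−345 + 115u − 3u**2 + u**3

Apply the Euclidean algorithm:
  u**5 + 2u**4 + 133u**3 + 131u**2 + 2070u − 11385 = (−u − 14)(−u**4 + 12u**3 − 142u**2 + 1380u − 3105) + (159u**3 − 477u**2 + 18285u − 54855)
  −u**4 + 12u**3 − 142u**2 + 1380u − 3105 = (−(1/159)u + 3/53)(159u**3 − 477u**2 + 18285u − 54855) + (0)
Last nonzero remainder: 159u**3 − 477u**2 + 18285u − 54855. Dividing through by 159 gives the monic gcd u**3 − 3u**2 + 115u − 345.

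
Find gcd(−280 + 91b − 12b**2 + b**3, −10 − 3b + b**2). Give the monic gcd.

Repeated division with remainder:
  b**3 − 12b**2 + 91b − 280 = (b − 9)(b**2 − 3b − 10) + (74b − 370)
  b**2 − 3b − 10 = ((1/74)b + 1/37)(74b − 370) + (0)
Last nonzero remainder: 74b − 370. Dividing through by 74 gives the monic gcd b − 5.

−5 + b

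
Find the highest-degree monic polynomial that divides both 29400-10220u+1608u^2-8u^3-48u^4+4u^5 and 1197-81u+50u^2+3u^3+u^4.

21-4u+u^2

Euclidean algorithm in ℚ[u]:
  4u^5-48u^4-8u^3+1608u^2-10220u+29400 = (4u-60)(u^4+3u^3+50u^2-81u+1197) + (-28u^3+4932u^2-19868u+101220)
  u^4+3u^3+50u^2-81u+1197 = (-(1/28)u-627/98)(-28u^3+4932u^2-19868u+101220) + ((1513863/49)u^2-(6055452/49)u+4541589/7)
  -28u^3+4932u^2-19868u+101220 = (-(1372/1513863)u+236180/1513863)((1513863/49)u^2-(6055452/49)u+4541589/7) + (0)
Last nonzero remainder: (1513863/49)u^2-(6055452/49)u+4541589/7. Dividing through by 1513863/49 gives the monic gcd u^2-4u+21.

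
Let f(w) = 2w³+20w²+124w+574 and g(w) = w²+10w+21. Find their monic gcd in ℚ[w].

Apply the Euclidean algorithm:
  2w³+20w²+124w+574 = (2w)(w²+10w+21) + (82w+574)
  w²+10w+21 = ((1/82)w+3/82)(82w+574) + (0)
Last nonzero remainder: 82w+574. Dividing through by 82 gives the monic gcd w+7.

w+7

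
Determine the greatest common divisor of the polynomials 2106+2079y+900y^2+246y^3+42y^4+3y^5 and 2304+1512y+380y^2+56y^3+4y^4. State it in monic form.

Euclidean algorithm in ℚ[y]:
  3y^5+42y^4+246y^3+900y^2+2079y+2106 = ((3/4)y)(4y^4+56y^3+380y^2+1512y+2304) + (-39y^3-234y^2+351y+2106)
  4y^4+56y^3+380y^2+1512y+2304 = (-(4/39)y-32/39)(-39y^3-234y^2+351y+2106) + (224y^2+2016y+4032)
  -39y^3-234y^2+351y+2106 = (-(39/224)y+117/224)(224y^2+2016y+4032) + (0)
Last nonzero remainder: 224y^2+2016y+4032. Dividing through by 224 gives the monic gcd y^2+9y+18.

18+9y+y^2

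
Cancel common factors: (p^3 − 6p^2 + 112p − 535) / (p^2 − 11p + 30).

Euclidean algorithm in ℚ[p]:
  p^3 − 6p^2 + 112p − 535 = (p + 5)(p^2 − 11p + 30) + (137p − 685)
  p^2 − 11p + 30 = ((1/137)p − 6/137)(137p − 685) + (0)
Last nonzero remainder: 137p − 685. Dividing through by 137 gives the monic gcd p − 5.
Cancel p − 5 from numerator and denominator to get the reduced form.

(p^2 − p + 107)/(p − 6)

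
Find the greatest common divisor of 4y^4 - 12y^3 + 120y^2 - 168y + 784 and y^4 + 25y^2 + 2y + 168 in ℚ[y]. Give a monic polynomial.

Euclidean algorithm in ℚ[y]:
  4y^4 - 12y^3 + 120y^2 - 168y + 784 = (4)(y^4 + 25y^2 + 2y + 168) + (-12y^3 + 20y^2 - 176y + 112)
  y^4 + 25y^2 + 2y + 168 = (-(1/12)y - 5/36)(-12y^3 + 20y^2 - 176y + 112) + ((118/9)y^2 - (118/9)y + 1652/9)
  -12y^3 + 20y^2 - 176y + 112 = (-(54/59)y + 36/59)((118/9)y^2 - (118/9)y + 1652/9) + (0)
Last nonzero remainder: (118/9)y^2 - (118/9)y + 1652/9. Dividing through by 118/9 gives the monic gcd y^2 - y + 14.

y^2 - y + 14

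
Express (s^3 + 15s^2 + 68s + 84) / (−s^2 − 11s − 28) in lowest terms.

(−s^2 − 8s − 12)/(s + 4)

Euclidean algorithm in ℚ[s]:
  s^3 + 15s^2 + 68s + 84 = (−s − 4)(−s^2 − 11s − 28) + (−4s − 28)
  −s^2 − 11s − 28 = ((1/4)s + 1)(−4s − 28) + (0)
Last nonzero remainder: −4s − 28. Dividing through by −4 gives the monic gcd s + 7.
Cancel s + 7 from numerator and denominator to get the reduced form.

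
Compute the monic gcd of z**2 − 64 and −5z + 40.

z − 8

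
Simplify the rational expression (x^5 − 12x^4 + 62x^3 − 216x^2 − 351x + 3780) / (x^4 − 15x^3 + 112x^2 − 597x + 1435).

(x^3 + 27x + 108)/(x^2 − 3x + 41)

Euclidean algorithm in ℚ[x]:
  x^5 − 12x^4 + 62x^3 − 216x^2 − 351x + 3780 = (x + 3)(x^4 − 15x^3 + 112x^2 − 597x + 1435) + (−5x^3 + 45x^2 + 5x − 525)
  x^4 − 15x^3 + 112x^2 − 597x + 1435 = (−(1/5)x + 6/5)(−5x^3 + 45x^2 + 5x − 525) + (59x^2 − 708x + 2065)
  −5x^3 + 45x^2 + 5x − 525 = (−(5/59)x − 15/59)(59x^2 − 708x + 2065) + (0)
Last nonzero remainder: 59x^2 − 708x + 2065. Dividing through by 59 gives the monic gcd x^2 − 12x + 35.
Cancel x^2 − 12x + 35 from numerator and denominator to get the reduced form.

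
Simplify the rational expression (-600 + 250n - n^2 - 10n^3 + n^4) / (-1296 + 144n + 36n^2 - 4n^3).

(-100 + 25n + 4n^2 - n^3)/(-216 - 12n + 4n^2)

Repeated division with remainder:
  n^4 - 10n^3 - n^2 + 250n - 600 = (-(1/4)n + 1/4)(-4n^3 + 36n^2 + 144n - 1296) + (26n^2 - 110n - 276)
  -4n^3 + 36n^2 + 144n - 1296 = (-(2/13)n + 124/169)(26n^2 - 110n - 276) + ((30800/169)n - 184800/169)
  26n^2 - 110n - 276 = ((2197/15400)n + 3887/15400)((30800/169)n - 184800/169) + (0)
Last nonzero remainder: (30800/169)n - 184800/169. Dividing through by 30800/169 gives the monic gcd n - 6.
Cancel n - 6 from numerator and denominator to get the reduced form.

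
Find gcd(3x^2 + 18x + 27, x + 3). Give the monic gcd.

Apply the Euclidean algorithm:
  3x^2 + 18x + 27 = (3x + 9)(x + 3) + (0)
The last nonzero remainder x + 3 is already monic.

x + 3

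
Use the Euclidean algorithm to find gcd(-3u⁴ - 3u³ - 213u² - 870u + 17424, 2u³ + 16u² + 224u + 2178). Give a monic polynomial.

Apply the Euclidean algorithm:
  -3u⁴ - 3u³ - 213u² - 870u + 17424 = (-(3/2)u + 21/2)(2u³ + 16u² + 224u + 2178) + (-45u² + 45u - 5445)
  2u³ + 16u² + 224u + 2178 = (-(2/45)u - 2/5)(-45u² + 45u - 5445) + (0)
Last nonzero remainder: -45u² + 45u - 5445. Dividing through by -45 gives the monic gcd u² - u + 121.

u² - u + 121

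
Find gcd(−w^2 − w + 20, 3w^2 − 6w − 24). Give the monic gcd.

w − 4

Repeated division with remainder:
  −w^2 − w + 20 = (−1/3)(3w^2 − 6w − 24) + (−3w + 12)
  3w^2 − 6w − 24 = (−w − 2)(−3w + 12) + (0)
Last nonzero remainder: −3w + 12. Dividing through by −3 gives the monic gcd w − 4.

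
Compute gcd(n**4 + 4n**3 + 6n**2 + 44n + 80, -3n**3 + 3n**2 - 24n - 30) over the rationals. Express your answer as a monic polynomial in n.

Apply the Euclidean algorithm:
  n**4 + 4n**3 + 6n**2 + 44n + 80 = (-(1/3)n - 5/3)(-3n**3 + 3n**2 - 24n - 30) + (3n**2 - 6n + 30)
  -3n**3 + 3n**2 - 24n - 30 = (-n - 1)(3n**2 - 6n + 30) + (0)
Last nonzero remainder: 3n**2 - 6n + 30. Dividing through by 3 gives the monic gcd n**2 - 2n + 10.

n**2 - 2n + 10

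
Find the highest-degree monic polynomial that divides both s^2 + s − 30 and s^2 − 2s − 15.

By polynomial division,
  s^2 + s − 30 = (s^2 − 2s − 15) + (3s − 15)
  s^2 − 2s − 15 = ((1/3)s + 1)(3s − 15) + (0)
Last nonzero remainder: 3s − 15. Dividing through by 3 gives the monic gcd s − 5.

s − 5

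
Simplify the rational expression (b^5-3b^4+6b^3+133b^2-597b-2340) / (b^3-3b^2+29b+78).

By polynomial division,
  b^5-3b^4+6b^3+133b^2-597b-2340 = (b^2-23)(b^3-3b^2+29b+78) + (-14b^2+70b-546)
  b^3-3b^2+29b+78 = (-(1/14)b-1/7)(-14b^2+70b-546) + (0)
Last nonzero remainder: -14b^2+70b-546. Dividing through by -14 gives the monic gcd b^2-5b+39.
Cancel b^2-5b+39 from numerator and denominator to get the reduced form.

(b^3+2b^2-23b-60)/(b+2)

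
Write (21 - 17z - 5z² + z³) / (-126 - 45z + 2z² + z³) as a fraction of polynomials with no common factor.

Apply the Euclidean algorithm:
  z³ - 5z² - 17z + 21 = (z³ + 2z² - 45z - 126) + (-7z² + 28z + 147)
  z³ + 2z² - 45z - 126 = (-(1/7)z - 6/7)(-7z² + 28z + 147) + (0)
Last nonzero remainder: -7z² + 28z + 147. Dividing through by -7 gives the monic gcd z² - 4z - 21.
Cancel z² - 4z - 21 from numerator and denominator to get the reduced form.

(-1 + z)/(6 + z)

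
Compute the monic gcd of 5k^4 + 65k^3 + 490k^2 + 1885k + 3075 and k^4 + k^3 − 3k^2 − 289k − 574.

Repeated division with remainder:
  5k^4 + 65k^3 + 490k^2 + 1885k + 3075 = (5)(k^4 + k^3 − 3k^2 − 289k − 574) + (60k^3 + 505k^2 + 3330k + 5945)
  k^4 + k^3 − 3k^2 − 289k − 574 = ((1/60)k − 89/720)(60k^3 + 505k^2 + 3330k + 5945) + ((565/144)k^2 + (565/24)k + 23165/144)
  60k^3 + 505k^2 + 3330k + 5945 = ((1728/113)k + 4176/113)((565/144)k^2 + (565/24)k + 23165/144) + (0)
Last nonzero remainder: (565/144)k^2 + (565/24)k + 23165/144. Dividing through by 565/144 gives the monic gcd k^2 + 6k + 41.

k^2 + 6k + 41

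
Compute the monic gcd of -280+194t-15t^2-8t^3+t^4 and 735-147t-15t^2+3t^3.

Apply the Euclidean algorithm:
  t^4-8t^3-15t^2+194t-280 = ((1/3)t-1)(3t^3-15t^2-147t+735) + (19t^2-198t+455)
  3t^3-15t^2-147t+735 = ((3/19)t+309/361)(19t^2-198t+455) + (-(17820/361)t+124740/361)
  19t^2-198t+455 = (-(6859/17820)t+4693/3564)(-(17820/361)t+124740/361) + (0)
Last nonzero remainder: -(17820/361)t+124740/361. Dividing through by -17820/361 gives the monic gcd t-7.

-7+t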